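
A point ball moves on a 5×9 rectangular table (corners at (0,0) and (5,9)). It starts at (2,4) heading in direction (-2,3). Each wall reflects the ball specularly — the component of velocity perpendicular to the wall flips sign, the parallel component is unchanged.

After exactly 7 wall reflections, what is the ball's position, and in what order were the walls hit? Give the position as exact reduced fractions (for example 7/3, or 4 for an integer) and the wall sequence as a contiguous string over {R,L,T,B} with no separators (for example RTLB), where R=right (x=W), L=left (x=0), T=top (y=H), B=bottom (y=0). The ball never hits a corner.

Final position: (5,13/2)
Wall sequence: LTRBLTR

1. t=1 → L at (0,7); v=(2,3)
2. t=2/3 → T at (4/3,9); v=(2,-3)
3. t=11/6 → R at (5,7/2); v=(-2,-3)
4. t=7/6 → B at (8/3,0); v=(-2,3)
5. t=4/3 → L at (0,4); v=(2,3)
6. t=5/3 → T at (10/3,9); v=(2,-3)
7. t=5/6 → R at (5,13/2); v=(-2,-3)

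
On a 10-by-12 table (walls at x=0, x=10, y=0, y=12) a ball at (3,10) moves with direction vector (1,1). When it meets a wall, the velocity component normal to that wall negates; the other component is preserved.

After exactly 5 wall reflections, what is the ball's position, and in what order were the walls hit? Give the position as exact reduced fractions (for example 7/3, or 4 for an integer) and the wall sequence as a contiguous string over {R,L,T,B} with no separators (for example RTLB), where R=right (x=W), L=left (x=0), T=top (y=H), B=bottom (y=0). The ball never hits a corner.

Final position: (9,12)
Wall sequence: TRBLT

1. t=2 → T at (5,12); v=(1,-1)
2. t=5 → R at (10,7); v=(-1,-1)
3. t=7 → B at (3,0); v=(-1,1)
4. t=3 → L at (0,3); v=(1,1)
5. t=9 → T at (9,12); v=(1,-1)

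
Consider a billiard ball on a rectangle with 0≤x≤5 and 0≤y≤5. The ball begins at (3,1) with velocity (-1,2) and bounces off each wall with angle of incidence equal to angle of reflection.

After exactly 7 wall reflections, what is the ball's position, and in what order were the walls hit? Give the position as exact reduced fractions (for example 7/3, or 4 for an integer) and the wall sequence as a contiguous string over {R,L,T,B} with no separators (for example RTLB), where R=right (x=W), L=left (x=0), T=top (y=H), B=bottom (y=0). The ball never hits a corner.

1. t=2 → T at (1,5); v=(-1,-2)
2. t=1 → L at (0,3); v=(1,-2)
3. t=3/2 → B at (3/2,0); v=(1,2)
4. t=5/2 → T at (4,5); v=(1,-2)
5. t=1 → R at (5,3); v=(-1,-2)
6. t=3/2 → B at (7/2,0); v=(-1,2)
7. t=5/2 → T at (1,5); v=(-1,-2)

Final position: (1,5)
Wall sequence: TLBTRBT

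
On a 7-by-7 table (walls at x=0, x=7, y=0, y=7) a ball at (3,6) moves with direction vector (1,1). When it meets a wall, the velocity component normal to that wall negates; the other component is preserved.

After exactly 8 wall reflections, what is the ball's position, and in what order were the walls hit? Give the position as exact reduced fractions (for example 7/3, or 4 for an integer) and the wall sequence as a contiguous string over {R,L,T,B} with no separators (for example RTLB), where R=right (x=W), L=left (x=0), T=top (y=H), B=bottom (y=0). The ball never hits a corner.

1. t=1 → T at (4,7); v=(1,-1)
2. t=3 → R at (7,4); v=(-1,-1)
3. t=4 → B at (3,0); v=(-1,1)
4. t=3 → L at (0,3); v=(1,1)
5. t=4 → T at (4,7); v=(1,-1)
6. t=3 → R at (7,4); v=(-1,-1)
7. t=4 → B at (3,0); v=(-1,1)
8. t=3 → L at (0,3); v=(1,1)

Final position: (0,3)
Wall sequence: TRBLTRBL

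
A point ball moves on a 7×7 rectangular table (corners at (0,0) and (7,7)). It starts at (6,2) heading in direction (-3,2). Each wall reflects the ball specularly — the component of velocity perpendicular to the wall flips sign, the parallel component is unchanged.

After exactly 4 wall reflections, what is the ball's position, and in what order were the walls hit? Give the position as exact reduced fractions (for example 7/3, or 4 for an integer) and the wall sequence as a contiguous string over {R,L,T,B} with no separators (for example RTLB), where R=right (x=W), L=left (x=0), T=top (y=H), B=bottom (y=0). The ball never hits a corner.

1. t=2 → L at (0,6); v=(3,2)
2. t=1/2 → T at (3/2,7); v=(3,-2)
3. t=11/6 → R at (7,10/3); v=(-3,-2)
4. t=5/3 → B at (2,0); v=(-3,2)

Final position: (2,0)
Wall sequence: LTRB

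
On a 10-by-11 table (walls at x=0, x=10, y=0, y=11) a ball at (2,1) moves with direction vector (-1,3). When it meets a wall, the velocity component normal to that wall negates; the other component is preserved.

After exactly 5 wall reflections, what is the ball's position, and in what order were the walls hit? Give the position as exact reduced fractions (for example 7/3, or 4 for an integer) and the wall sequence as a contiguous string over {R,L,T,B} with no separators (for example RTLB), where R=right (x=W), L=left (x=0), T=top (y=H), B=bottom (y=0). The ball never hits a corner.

1. t=2 → L at (0,7); v=(1,3)
2. t=4/3 → T at (4/3,11); v=(1,-3)
3. t=11/3 → B at (5,0); v=(1,3)
4. t=11/3 → T at (26/3,11); v=(1,-3)
5. t=4/3 → R at (10,7); v=(-1,-3)

Final position: (10,7)
Wall sequence: LTBTR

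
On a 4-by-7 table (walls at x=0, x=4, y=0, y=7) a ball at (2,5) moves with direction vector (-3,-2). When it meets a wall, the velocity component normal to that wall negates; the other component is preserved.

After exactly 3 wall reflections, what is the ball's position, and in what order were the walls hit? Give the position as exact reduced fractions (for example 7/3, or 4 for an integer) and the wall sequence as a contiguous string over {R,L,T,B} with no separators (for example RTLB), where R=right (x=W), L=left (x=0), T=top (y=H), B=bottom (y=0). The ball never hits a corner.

1. t=2/3 → L at (0,11/3); v=(3,-2)
2. t=4/3 → R at (4,1); v=(-3,-2)
3. t=1/2 → B at (5/2,0); v=(-3,2)

Final position: (5/2,0)
Wall sequence: LRB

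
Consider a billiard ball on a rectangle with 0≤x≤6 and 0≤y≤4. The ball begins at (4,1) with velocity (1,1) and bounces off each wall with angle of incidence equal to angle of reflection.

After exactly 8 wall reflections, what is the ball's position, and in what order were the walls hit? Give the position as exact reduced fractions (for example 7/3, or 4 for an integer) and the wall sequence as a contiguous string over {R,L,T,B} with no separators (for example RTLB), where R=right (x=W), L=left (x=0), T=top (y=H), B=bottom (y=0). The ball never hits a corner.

Final position: (1,4)
Wall sequence: RTBLTRBT

1. t=2 → R at (6,3); v=(-1,1)
2. t=1 → T at (5,4); v=(-1,-1)
3. t=4 → B at (1,0); v=(-1,1)
4. t=1 → L at (0,1); v=(1,1)
5. t=3 → T at (3,4); v=(1,-1)
6. t=3 → R at (6,1); v=(-1,-1)
7. t=1 → B at (5,0); v=(-1,1)
8. t=4 → T at (1,4); v=(-1,-1)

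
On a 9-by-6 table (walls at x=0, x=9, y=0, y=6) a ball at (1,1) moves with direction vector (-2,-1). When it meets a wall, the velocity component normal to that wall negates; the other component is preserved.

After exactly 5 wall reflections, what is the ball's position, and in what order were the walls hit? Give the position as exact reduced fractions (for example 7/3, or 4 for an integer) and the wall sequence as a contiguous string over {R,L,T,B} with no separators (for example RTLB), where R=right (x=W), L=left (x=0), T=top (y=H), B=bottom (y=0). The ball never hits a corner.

Final position: (0,7/2)
Wall sequence: LBRTL

1. t=1/2 → L at (0,1/2); v=(2,-1)
2. t=1/2 → B at (1,0); v=(2,1)
3. t=4 → R at (9,4); v=(-2,1)
4. t=2 → T at (5,6); v=(-2,-1)
5. t=5/2 → L at (0,7/2); v=(2,-1)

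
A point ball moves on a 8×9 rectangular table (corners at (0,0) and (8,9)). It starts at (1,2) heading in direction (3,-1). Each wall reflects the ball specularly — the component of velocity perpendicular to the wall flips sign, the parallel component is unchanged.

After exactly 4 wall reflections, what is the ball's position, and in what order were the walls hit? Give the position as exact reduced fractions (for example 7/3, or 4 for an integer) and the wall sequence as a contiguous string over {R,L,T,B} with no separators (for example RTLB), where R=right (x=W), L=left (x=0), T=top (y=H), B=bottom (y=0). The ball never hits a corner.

1. t=2 → B at (7,0); v=(3,1)
2. t=1/3 → R at (8,1/3); v=(-3,1)
3. t=8/3 → L at (0,3); v=(3,1)
4. t=8/3 → R at (8,17/3); v=(-3,1)

Final position: (8,17/3)
Wall sequence: BRLR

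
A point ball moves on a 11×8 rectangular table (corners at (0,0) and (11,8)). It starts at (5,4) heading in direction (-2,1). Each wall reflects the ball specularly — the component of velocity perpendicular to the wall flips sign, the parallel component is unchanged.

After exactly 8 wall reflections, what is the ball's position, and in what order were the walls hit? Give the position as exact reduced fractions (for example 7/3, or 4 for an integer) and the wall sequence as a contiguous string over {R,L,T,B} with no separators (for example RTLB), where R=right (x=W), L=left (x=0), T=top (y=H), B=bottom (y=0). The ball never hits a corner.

Final position: (0,7/2)
Wall sequence: LTRBLRTL

1. t=5/2 → L at (0,13/2); v=(2,1)
2. t=3/2 → T at (3,8); v=(2,-1)
3. t=4 → R at (11,4); v=(-2,-1)
4. t=4 → B at (3,0); v=(-2,1)
5. t=3/2 → L at (0,3/2); v=(2,1)
6. t=11/2 → R at (11,7); v=(-2,1)
7. t=1 → T at (9,8); v=(-2,-1)
8. t=9/2 → L at (0,7/2); v=(2,-1)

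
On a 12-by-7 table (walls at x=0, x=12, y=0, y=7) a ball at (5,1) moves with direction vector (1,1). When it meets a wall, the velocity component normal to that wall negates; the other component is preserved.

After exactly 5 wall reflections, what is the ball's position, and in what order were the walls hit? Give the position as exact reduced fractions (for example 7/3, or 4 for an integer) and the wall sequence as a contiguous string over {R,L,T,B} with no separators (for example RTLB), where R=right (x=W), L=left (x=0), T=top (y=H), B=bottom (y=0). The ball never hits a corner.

1. t=6 → T at (11,7); v=(1,-1)
2. t=1 → R at (12,6); v=(-1,-1)
3. t=6 → B at (6,0); v=(-1,1)
4. t=6 → L at (0,6); v=(1,1)
5. t=1 → T at (1,7); v=(1,-1)

Final position: (1,7)
Wall sequence: TRBLT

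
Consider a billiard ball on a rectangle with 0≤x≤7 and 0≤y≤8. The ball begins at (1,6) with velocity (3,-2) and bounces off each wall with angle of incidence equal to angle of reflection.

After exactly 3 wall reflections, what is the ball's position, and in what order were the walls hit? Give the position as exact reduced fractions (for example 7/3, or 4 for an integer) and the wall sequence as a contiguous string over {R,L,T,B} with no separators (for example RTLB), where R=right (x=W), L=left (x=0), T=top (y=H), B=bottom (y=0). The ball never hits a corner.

1. t=2 → R at (7,2); v=(-3,-2)
2. t=1 → B at (4,0); v=(-3,2)
3. t=4/3 → L at (0,8/3); v=(3,2)

Final position: (0,8/3)
Wall sequence: RBL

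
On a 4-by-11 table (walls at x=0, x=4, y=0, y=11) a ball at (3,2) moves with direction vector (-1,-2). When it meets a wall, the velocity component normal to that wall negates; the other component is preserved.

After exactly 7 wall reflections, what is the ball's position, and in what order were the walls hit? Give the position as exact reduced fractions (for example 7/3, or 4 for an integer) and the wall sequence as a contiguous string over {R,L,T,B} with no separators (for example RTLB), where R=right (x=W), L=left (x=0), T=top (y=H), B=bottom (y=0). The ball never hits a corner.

1. t=1 → B at (2,0); v=(-1,2)
2. t=2 → L at (0,4); v=(1,2)
3. t=7/2 → T at (7/2,11); v=(1,-2)
4. t=1/2 → R at (4,10); v=(-1,-2)
5. t=4 → L at (0,2); v=(1,-2)
6. t=1 → B at (1,0); v=(1,2)
7. t=3 → R at (4,6); v=(-1,2)

Final position: (4,6)
Wall sequence: BLTRLBR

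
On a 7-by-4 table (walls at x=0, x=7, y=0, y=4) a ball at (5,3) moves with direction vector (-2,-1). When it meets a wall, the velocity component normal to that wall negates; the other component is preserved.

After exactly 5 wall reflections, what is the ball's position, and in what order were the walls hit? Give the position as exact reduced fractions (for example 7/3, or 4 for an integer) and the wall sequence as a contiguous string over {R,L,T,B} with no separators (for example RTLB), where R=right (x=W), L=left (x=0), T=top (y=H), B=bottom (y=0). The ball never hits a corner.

Final position: (0,3/2)
Wall sequence: LBRTL

1. t=5/2 → L at (0,1/2); v=(2,-1)
2. t=1/2 → B at (1,0); v=(2,1)
3. t=3 → R at (7,3); v=(-2,1)
4. t=1 → T at (5,4); v=(-2,-1)
5. t=5/2 → L at (0,3/2); v=(2,-1)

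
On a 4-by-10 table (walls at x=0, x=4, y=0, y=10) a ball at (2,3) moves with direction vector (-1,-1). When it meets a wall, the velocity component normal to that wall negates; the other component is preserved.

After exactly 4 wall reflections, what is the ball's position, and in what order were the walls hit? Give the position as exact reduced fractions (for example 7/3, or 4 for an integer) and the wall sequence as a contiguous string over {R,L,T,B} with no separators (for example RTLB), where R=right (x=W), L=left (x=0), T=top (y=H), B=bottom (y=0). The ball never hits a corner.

Final position: (0,7)
Wall sequence: LBRL

1. t=2 → L at (0,1); v=(1,-1)
2. t=1 → B at (1,0); v=(1,1)
3. t=3 → R at (4,3); v=(-1,1)
4. t=4 → L at (0,7); v=(1,1)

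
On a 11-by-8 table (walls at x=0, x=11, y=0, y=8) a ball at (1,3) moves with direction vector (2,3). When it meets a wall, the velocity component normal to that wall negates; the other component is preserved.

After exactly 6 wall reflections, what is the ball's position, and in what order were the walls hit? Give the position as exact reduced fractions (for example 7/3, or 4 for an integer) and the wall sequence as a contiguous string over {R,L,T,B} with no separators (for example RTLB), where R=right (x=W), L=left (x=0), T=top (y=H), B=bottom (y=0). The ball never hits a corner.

1. t=5/3 → T at (13/3,8); v=(2,-3)
2. t=8/3 → B at (29/3,0); v=(2,3)
3. t=2/3 → R at (11,2); v=(-2,3)
4. t=2 → T at (7,8); v=(-2,-3)
5. t=8/3 → B at (5/3,0); v=(-2,3)
6. t=5/6 → L at (0,5/2); v=(2,3)

Final position: (0,5/2)
Wall sequence: TBRTBL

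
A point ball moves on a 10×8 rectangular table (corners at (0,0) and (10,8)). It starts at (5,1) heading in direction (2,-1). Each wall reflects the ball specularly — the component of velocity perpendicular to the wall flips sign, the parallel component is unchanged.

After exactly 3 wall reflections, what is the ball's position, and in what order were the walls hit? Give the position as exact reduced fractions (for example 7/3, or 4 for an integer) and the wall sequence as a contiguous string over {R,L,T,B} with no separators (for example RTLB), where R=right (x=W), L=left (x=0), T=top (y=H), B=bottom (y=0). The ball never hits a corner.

Final position: (0,13/2)
Wall sequence: BRL

1. t=1 → B at (7,0); v=(2,1)
2. t=3/2 → R at (10,3/2); v=(-2,1)
3. t=5 → L at (0,13/2); v=(2,1)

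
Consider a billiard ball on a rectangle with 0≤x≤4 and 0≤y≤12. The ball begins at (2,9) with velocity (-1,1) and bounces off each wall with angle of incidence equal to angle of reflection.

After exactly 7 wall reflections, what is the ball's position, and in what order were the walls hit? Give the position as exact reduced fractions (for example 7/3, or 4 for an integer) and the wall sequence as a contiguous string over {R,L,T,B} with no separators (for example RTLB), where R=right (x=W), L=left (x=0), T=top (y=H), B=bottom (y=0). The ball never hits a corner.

Final position: (0,3)
Wall sequence: LTRLRBL

1. t=2 → L at (0,11); v=(1,1)
2. t=1 → T at (1,12); v=(1,-1)
3. t=3 → R at (4,9); v=(-1,-1)
4. t=4 → L at (0,5); v=(1,-1)
5. t=4 → R at (4,1); v=(-1,-1)
6. t=1 → B at (3,0); v=(-1,1)
7. t=3 → L at (0,3); v=(1,1)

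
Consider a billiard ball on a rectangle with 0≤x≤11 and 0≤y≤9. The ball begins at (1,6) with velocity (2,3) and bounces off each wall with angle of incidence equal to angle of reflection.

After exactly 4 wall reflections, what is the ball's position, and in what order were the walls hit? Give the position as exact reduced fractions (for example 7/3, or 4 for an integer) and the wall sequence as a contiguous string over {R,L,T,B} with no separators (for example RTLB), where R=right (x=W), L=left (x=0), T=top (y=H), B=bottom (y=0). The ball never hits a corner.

Final position: (7,9)
Wall sequence: TBRT

1. t=1 → T at (3,9); v=(2,-3)
2. t=3 → B at (9,0); v=(2,3)
3. t=1 → R at (11,3); v=(-2,3)
4. t=2 → T at (7,9); v=(-2,-3)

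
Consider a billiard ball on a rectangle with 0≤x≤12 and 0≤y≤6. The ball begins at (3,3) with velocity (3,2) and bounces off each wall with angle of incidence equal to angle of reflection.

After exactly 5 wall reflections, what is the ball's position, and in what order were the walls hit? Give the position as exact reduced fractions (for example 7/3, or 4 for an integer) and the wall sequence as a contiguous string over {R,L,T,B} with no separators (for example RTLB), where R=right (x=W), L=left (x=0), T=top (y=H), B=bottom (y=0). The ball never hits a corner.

Final position: (3/2,6)
Wall sequence: TRBLT

1. t=3/2 → T at (15/2,6); v=(3,-2)
2. t=3/2 → R at (12,3); v=(-3,-2)
3. t=3/2 → B at (15/2,0); v=(-3,2)
4. t=5/2 → L at (0,5); v=(3,2)
5. t=1/2 → T at (3/2,6); v=(3,-2)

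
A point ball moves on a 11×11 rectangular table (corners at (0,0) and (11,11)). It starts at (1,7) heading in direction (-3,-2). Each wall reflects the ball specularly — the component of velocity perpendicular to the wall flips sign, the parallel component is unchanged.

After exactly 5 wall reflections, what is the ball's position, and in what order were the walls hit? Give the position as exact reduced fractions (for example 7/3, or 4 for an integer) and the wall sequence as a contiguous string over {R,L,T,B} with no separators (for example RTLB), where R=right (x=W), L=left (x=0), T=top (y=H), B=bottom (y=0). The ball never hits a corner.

Final position: (4,11)
Wall sequence: LBRLT

1. t=1/3 → L at (0,19/3); v=(3,-2)
2. t=19/6 → B at (19/2,0); v=(3,2)
3. t=1/2 → R at (11,1); v=(-3,2)
4. t=11/3 → L at (0,25/3); v=(3,2)
5. t=4/3 → T at (4,11); v=(3,-2)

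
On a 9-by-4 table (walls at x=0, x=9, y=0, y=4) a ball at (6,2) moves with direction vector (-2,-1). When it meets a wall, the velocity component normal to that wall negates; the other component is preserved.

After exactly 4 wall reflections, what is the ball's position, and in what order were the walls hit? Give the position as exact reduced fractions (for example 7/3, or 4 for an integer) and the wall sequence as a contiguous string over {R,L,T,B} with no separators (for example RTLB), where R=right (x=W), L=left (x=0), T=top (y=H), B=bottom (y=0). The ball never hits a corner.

Final position: (9,5/2)
Wall sequence: BLTR

1. t=2 → B at (2,0); v=(-2,1)
2. t=1 → L at (0,1); v=(2,1)
3. t=3 → T at (6,4); v=(2,-1)
4. t=3/2 → R at (9,5/2); v=(-2,-1)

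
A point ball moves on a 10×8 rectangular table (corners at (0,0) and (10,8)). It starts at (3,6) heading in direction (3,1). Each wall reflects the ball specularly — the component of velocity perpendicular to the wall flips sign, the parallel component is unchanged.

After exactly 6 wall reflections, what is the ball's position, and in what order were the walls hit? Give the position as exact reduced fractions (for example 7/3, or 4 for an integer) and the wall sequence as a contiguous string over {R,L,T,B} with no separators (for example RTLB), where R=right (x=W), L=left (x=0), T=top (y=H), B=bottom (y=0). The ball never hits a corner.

Final position: (0,7/3)
Wall sequence: TRLRBL

1. t=2 → T at (9,8); v=(3,-1)
2. t=1/3 → R at (10,23/3); v=(-3,-1)
3. t=10/3 → L at (0,13/3); v=(3,-1)
4. t=10/3 → R at (10,1); v=(-3,-1)
5. t=1 → B at (7,0); v=(-3,1)
6. t=7/3 → L at (0,7/3); v=(3,1)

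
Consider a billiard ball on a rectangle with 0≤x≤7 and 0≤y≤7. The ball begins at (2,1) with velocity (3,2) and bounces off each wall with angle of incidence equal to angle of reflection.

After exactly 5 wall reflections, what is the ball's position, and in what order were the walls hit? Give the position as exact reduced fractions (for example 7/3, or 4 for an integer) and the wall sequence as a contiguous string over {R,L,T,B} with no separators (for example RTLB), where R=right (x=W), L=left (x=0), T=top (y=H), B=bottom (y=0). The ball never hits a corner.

Final position: (13/2,0)
Wall sequence: RTLRB

1. t=5/3 → R at (7,13/3); v=(-3,2)
2. t=4/3 → T at (3,7); v=(-3,-2)
3. t=1 → L at (0,5); v=(3,-2)
4. t=7/3 → R at (7,1/3); v=(-3,-2)
5. t=1/6 → B at (13/2,0); v=(-3,2)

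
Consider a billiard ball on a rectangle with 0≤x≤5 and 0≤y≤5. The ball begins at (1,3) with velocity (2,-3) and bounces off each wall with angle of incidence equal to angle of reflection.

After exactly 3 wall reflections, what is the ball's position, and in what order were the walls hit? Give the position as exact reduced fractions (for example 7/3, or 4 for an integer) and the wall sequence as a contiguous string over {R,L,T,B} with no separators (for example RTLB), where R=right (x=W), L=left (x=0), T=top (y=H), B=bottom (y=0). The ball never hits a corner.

Final position: (11/3,5)
Wall sequence: BRT

1. t=1 → B at (3,0); v=(2,3)
2. t=1 → R at (5,3); v=(-2,3)
3. t=2/3 → T at (11/3,5); v=(-2,-3)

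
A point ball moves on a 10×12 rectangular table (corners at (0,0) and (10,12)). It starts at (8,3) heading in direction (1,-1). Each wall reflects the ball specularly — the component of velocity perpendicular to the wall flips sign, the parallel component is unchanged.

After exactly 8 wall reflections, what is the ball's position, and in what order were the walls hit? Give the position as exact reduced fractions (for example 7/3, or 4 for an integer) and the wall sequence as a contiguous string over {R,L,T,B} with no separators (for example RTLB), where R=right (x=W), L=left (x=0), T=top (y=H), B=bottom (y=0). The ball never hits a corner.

Final position: (7,12)
Wall sequence: RBLTRBLT

1. t=2 → R at (10,1); v=(-1,-1)
2. t=1 → B at (9,0); v=(-1,1)
3. t=9 → L at (0,9); v=(1,1)
4. t=3 → T at (3,12); v=(1,-1)
5. t=7 → R at (10,5); v=(-1,-1)
6. t=5 → B at (5,0); v=(-1,1)
7. t=5 → L at (0,5); v=(1,1)
8. t=7 → T at (7,12); v=(1,-1)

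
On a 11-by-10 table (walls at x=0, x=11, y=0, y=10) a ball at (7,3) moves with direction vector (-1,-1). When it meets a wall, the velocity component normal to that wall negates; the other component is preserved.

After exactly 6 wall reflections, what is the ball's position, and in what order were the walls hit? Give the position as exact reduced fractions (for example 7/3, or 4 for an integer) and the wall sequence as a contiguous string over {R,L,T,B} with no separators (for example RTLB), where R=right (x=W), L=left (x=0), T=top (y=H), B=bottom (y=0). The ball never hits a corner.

Final position: (0,6)
Wall sequence: BLTRBL

1. t=3 → B at (4,0); v=(-1,1)
2. t=4 → L at (0,4); v=(1,1)
3. t=6 → T at (6,10); v=(1,-1)
4. t=5 → R at (11,5); v=(-1,-1)
5. t=5 → B at (6,0); v=(-1,1)
6. t=6 → L at (0,6); v=(1,1)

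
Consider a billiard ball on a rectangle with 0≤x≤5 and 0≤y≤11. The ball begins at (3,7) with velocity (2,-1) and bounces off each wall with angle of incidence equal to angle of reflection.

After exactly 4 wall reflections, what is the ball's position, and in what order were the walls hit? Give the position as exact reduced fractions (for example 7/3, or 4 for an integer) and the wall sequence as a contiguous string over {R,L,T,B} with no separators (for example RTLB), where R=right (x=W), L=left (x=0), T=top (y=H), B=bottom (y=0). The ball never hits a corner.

1. t=1 → R at (5,6); v=(-2,-1)
2. t=5/2 → L at (0,7/2); v=(2,-1)
3. t=5/2 → R at (5,1); v=(-2,-1)
4. t=1 → B at (3,0); v=(-2,1)

Final position: (3,0)
Wall sequence: RLRB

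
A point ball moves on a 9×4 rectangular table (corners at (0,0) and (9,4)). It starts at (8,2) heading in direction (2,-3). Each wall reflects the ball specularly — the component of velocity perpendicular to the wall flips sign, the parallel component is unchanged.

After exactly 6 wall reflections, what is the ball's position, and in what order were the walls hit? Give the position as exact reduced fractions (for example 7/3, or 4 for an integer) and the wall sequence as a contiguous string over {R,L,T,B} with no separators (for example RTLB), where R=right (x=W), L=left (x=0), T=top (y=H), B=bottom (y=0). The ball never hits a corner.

Final position: (0,3)
Wall sequence: RBTBTL

1. t=1/2 → R at (9,1/2); v=(-2,-3)
2. t=1/6 → B at (26/3,0); v=(-2,3)
3. t=4/3 → T at (6,4); v=(-2,-3)
4. t=4/3 → B at (10/3,0); v=(-2,3)
5. t=4/3 → T at (2/3,4); v=(-2,-3)
6. t=1/3 → L at (0,3); v=(2,-3)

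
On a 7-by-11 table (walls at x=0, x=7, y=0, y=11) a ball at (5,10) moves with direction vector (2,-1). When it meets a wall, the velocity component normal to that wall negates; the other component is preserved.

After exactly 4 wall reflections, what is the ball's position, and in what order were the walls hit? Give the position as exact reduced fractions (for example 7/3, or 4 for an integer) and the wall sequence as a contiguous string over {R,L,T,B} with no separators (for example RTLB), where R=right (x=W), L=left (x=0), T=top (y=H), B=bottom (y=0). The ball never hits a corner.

1. t=1 → R at (7,9); v=(-2,-1)
2. t=7/2 → L at (0,11/2); v=(2,-1)
3. t=7/2 → R at (7,2); v=(-2,-1)
4. t=2 → B at (3,0); v=(-2,1)

Final position: (3,0)
Wall sequence: RLRB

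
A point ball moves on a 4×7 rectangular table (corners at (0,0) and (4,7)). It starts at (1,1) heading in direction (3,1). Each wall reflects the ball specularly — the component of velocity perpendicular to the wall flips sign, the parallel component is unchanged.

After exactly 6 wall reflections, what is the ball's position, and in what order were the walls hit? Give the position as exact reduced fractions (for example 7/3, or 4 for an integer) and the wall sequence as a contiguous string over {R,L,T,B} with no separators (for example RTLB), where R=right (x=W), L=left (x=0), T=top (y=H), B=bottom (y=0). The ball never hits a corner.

Final position: (4,20/3)
Wall sequence: RLRLTR

1. t=1 → R at (4,2); v=(-3,1)
2. t=4/3 → L at (0,10/3); v=(3,1)
3. t=4/3 → R at (4,14/3); v=(-3,1)
4. t=4/3 → L at (0,6); v=(3,1)
5. t=1 → T at (3,7); v=(3,-1)
6. t=1/3 → R at (4,20/3); v=(-3,-1)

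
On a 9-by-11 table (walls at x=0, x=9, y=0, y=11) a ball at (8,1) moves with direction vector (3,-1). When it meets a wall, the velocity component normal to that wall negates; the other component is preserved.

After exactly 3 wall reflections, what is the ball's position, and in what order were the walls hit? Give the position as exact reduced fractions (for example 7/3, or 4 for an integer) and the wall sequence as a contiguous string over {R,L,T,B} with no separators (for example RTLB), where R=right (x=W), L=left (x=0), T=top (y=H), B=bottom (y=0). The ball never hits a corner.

1. t=1/3 → R at (9,2/3); v=(-3,-1)
2. t=2/3 → B at (7,0); v=(-3,1)
3. t=7/3 → L at (0,7/3); v=(3,1)

Final position: (0,7/3)
Wall sequence: RBL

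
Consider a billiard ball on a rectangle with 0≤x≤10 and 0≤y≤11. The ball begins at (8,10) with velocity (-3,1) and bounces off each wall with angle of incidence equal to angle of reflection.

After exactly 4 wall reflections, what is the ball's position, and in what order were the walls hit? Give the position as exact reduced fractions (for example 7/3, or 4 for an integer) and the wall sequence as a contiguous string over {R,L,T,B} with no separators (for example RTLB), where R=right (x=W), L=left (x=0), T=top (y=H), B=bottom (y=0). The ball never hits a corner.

Final position: (0,8/3)
Wall sequence: TLRL

1. t=1 → T at (5,11); v=(-3,-1)
2. t=5/3 → L at (0,28/3); v=(3,-1)
3. t=10/3 → R at (10,6); v=(-3,-1)
4. t=10/3 → L at (0,8/3); v=(3,-1)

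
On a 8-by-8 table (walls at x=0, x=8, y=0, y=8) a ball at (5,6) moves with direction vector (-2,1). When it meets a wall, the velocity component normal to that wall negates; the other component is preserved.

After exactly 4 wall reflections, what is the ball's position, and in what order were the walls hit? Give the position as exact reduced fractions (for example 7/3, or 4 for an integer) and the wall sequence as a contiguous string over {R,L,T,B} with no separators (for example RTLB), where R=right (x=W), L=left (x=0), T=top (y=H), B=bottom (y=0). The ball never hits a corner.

1. t=2 → T at (1,8); v=(-2,-1)
2. t=1/2 → L at (0,15/2); v=(2,-1)
3. t=4 → R at (8,7/2); v=(-2,-1)
4. t=7/2 → B at (1,0); v=(-2,1)

Final position: (1,0)
Wall sequence: TLRB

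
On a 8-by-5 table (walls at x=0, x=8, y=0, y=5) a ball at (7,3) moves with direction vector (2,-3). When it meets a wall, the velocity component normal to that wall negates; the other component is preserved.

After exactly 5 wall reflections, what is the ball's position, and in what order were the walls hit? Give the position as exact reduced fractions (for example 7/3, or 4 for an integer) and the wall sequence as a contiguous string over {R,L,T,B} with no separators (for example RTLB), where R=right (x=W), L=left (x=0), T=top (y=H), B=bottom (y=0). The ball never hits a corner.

Final position: (0,1/2)
Wall sequence: RBTBL

1. t=1/2 → R at (8,3/2); v=(-2,-3)
2. t=1/2 → B at (7,0); v=(-2,3)
3. t=5/3 → T at (11/3,5); v=(-2,-3)
4. t=5/3 → B at (1/3,0); v=(-2,3)
5. t=1/6 → L at (0,1/2); v=(2,3)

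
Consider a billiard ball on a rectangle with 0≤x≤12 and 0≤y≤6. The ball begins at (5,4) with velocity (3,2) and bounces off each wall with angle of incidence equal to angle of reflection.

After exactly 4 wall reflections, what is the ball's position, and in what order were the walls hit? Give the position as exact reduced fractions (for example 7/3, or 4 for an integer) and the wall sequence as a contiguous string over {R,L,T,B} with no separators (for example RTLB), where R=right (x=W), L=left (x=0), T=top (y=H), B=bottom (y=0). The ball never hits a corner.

Final position: (0,14/3)
Wall sequence: TRBL

1. t=1 → T at (8,6); v=(3,-2)
2. t=4/3 → R at (12,10/3); v=(-3,-2)
3. t=5/3 → B at (7,0); v=(-3,2)
4. t=7/3 → L at (0,14/3); v=(3,2)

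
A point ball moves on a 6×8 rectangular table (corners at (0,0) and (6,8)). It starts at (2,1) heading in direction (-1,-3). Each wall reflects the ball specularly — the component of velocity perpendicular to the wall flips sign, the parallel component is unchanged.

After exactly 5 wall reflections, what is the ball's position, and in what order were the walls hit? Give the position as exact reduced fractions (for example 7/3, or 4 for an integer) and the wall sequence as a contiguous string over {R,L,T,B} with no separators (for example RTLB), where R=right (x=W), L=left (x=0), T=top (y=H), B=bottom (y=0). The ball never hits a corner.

Final position: (6,7)
Wall sequence: BLTBR

1. t=1/3 → B at (5/3,0); v=(-1,3)
2. t=5/3 → L at (0,5); v=(1,3)
3. t=1 → T at (1,8); v=(1,-3)
4. t=8/3 → B at (11/3,0); v=(1,3)
5. t=7/3 → R at (6,7); v=(-1,3)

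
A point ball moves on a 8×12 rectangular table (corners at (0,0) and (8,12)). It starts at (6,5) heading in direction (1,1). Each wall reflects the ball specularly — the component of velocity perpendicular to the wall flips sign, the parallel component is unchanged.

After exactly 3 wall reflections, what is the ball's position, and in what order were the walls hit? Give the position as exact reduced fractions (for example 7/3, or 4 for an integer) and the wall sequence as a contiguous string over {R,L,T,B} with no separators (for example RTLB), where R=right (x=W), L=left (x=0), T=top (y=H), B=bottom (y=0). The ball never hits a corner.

Final position: (0,9)
Wall sequence: RTL

1. t=2 → R at (8,7); v=(-1,1)
2. t=5 → T at (3,12); v=(-1,-1)
3. t=3 → L at (0,9); v=(1,-1)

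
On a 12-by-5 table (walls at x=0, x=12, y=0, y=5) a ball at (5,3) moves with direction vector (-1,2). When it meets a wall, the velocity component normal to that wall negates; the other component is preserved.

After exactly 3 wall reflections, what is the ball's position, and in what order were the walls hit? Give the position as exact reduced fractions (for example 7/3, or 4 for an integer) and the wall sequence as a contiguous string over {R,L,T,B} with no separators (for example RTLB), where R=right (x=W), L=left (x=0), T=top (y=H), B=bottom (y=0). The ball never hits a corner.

Final position: (0,3)
Wall sequence: TBL

1. t=1 → T at (4,5); v=(-1,-2)
2. t=5/2 → B at (3/2,0); v=(-1,2)
3. t=3/2 → L at (0,3); v=(1,2)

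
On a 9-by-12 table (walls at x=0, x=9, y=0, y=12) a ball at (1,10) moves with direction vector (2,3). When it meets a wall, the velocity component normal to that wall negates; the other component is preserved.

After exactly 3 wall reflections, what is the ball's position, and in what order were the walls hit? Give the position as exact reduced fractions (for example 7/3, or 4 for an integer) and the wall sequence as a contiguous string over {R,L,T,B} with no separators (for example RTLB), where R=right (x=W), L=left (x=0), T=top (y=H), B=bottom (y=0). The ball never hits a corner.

Final position: (23/3,0)
Wall sequence: TRB

1. t=2/3 → T at (7/3,12); v=(2,-3)
2. t=10/3 → R at (9,2); v=(-2,-3)
3. t=2/3 → B at (23/3,0); v=(-2,3)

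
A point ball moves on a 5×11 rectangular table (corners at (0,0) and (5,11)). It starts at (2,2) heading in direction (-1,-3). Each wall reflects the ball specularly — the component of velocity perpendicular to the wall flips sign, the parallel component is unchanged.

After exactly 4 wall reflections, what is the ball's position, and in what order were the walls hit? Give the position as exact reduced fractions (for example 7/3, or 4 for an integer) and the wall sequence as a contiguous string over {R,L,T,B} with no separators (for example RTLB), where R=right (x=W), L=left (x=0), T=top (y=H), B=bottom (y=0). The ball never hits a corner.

1. t=2/3 → B at (4/3,0); v=(-1,3)
2. t=4/3 → L at (0,4); v=(1,3)
3. t=7/3 → T at (7/3,11); v=(1,-3)
4. t=8/3 → R at (5,3); v=(-1,-3)

Final position: (5,3)
Wall sequence: BLTR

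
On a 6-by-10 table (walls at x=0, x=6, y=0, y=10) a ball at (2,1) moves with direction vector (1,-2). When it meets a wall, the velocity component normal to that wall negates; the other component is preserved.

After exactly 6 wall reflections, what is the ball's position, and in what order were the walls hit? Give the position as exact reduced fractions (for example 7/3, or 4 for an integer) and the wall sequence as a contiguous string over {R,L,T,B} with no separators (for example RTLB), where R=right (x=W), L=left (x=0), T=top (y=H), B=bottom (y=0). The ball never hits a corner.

Final position: (11/2,10)
Wall sequence: BRTLBT

1. t=1/2 → B at (5/2,0); v=(1,2)
2. t=7/2 → R at (6,7); v=(-1,2)
3. t=3/2 → T at (9/2,10); v=(-1,-2)
4. t=9/2 → L at (0,1); v=(1,-2)
5. t=1/2 → B at (1/2,0); v=(1,2)
6. t=5 → T at (11/2,10); v=(1,-2)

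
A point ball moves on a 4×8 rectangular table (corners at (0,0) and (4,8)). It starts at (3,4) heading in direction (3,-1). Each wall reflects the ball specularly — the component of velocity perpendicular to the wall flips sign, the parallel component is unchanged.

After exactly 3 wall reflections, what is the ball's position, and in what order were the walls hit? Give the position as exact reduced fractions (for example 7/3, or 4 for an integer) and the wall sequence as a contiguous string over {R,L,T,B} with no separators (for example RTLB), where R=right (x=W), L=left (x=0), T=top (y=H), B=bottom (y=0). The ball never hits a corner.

Final position: (4,1)
Wall sequence: RLR

1. t=1/3 → R at (4,11/3); v=(-3,-1)
2. t=4/3 → L at (0,7/3); v=(3,-1)
3. t=4/3 → R at (4,1); v=(-3,-1)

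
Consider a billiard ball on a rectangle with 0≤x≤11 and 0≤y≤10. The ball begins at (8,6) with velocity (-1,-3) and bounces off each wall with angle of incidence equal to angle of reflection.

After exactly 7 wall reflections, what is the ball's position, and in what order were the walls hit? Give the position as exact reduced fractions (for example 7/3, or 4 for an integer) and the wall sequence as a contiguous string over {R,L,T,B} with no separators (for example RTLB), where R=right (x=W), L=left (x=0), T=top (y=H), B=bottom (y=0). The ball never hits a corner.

1. t=2 → B at (6,0); v=(-1,3)
2. t=10/3 → T at (8/3,10); v=(-1,-3)
3. t=8/3 → L at (0,2); v=(1,-3)
4. t=2/3 → B at (2/3,0); v=(1,3)
5. t=10/3 → T at (4,10); v=(1,-3)
6. t=10/3 → B at (22/3,0); v=(1,3)
7. t=10/3 → T at (32/3,10); v=(1,-3)

Final position: (32/3,10)
Wall sequence: BTLBTBT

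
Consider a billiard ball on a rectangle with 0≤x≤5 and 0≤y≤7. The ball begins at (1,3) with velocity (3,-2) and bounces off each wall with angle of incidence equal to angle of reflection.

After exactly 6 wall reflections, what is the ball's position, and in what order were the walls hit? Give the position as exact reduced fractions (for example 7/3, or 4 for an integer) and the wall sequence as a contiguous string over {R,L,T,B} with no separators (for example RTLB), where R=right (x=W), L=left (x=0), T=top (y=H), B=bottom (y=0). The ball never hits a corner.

Final position: (0,13/3)
Wall sequence: RBLRTL

1. t=4/3 → R at (5,1/3); v=(-3,-2)
2. t=1/6 → B at (9/2,0); v=(-3,2)
3. t=3/2 → L at (0,3); v=(3,2)
4. t=5/3 → R at (5,19/3); v=(-3,2)
5. t=1/3 → T at (4,7); v=(-3,-2)
6. t=4/3 → L at (0,13/3); v=(3,-2)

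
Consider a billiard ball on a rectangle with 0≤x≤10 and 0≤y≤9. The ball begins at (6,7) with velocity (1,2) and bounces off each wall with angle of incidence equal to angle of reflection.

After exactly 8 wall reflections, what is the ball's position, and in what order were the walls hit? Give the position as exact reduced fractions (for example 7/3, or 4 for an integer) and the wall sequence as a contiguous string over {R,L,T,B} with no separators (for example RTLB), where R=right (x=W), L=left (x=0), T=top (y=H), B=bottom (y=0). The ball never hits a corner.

1. t=1 → T at (7,9); v=(1,-2)
2. t=3 → R at (10,3); v=(-1,-2)
3. t=3/2 → B at (17/2,0); v=(-1,2)
4. t=9/2 → T at (4,9); v=(-1,-2)
5. t=4 → L at (0,1); v=(1,-2)
6. t=1/2 → B at (1/2,0); v=(1,2)
7. t=9/2 → T at (5,9); v=(1,-2)
8. t=9/2 → B at (19/2,0); v=(1,2)

Final position: (19/2,0)
Wall sequence: TRBTLBTB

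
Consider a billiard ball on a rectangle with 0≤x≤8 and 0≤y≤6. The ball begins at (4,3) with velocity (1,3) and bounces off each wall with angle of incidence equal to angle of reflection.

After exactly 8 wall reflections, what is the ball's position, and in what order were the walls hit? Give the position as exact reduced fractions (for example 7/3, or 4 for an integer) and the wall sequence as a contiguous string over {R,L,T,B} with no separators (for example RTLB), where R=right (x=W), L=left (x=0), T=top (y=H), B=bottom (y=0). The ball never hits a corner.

Final position: (0,3)
Wall sequence: TBRTBTBL

1. t=1 → T at (5,6); v=(1,-3)
2. t=2 → B at (7,0); v=(1,3)
3. t=1 → R at (8,3); v=(-1,3)
4. t=1 → T at (7,6); v=(-1,-3)
5. t=2 → B at (5,0); v=(-1,3)
6. t=2 → T at (3,6); v=(-1,-3)
7. t=2 → B at (1,0); v=(-1,3)
8. t=1 → L at (0,3); v=(1,3)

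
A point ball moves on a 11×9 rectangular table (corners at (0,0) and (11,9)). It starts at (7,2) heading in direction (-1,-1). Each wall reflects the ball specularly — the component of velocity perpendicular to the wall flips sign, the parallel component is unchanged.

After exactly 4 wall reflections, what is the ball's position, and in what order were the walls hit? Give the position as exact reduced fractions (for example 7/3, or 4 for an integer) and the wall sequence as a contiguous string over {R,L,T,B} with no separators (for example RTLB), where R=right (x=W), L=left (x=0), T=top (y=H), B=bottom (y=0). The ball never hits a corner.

Final position: (11,2)
Wall sequence: BLTR

1. t=2 → B at (5,0); v=(-1,1)
2. t=5 → L at (0,5); v=(1,1)
3. t=4 → T at (4,9); v=(1,-1)
4. t=7 → R at (11,2); v=(-1,-1)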